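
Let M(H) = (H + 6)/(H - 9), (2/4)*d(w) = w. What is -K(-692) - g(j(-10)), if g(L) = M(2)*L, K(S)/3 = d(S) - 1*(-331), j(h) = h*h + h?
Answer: 22833/7 ≈ 3261.9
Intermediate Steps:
d(w) = 2*w
j(h) = h + h**2 (j(h) = h**2 + h = h + h**2)
K(S) = 993 + 6*S (K(S) = 3*(2*S - 1*(-331)) = 3*(2*S + 331) = 3*(331 + 2*S) = 993 + 6*S)
M(H) = (6 + H)/(-9 + H)
g(L) = -8*L/7 (g(L) = ((6 + 2)/(-9 + 2))*L = (8/(-7))*L = (-1/7*8)*L = -8*L/7)
-K(-692) - g(j(-10)) = -(993 + 6*(-692)) - (-8)*(-10*(1 - 10))/7 = -(993 - 4152) - (-8)*(-10*(-9))/7 = -1*(-3159) - (-8)*90/7 = 3159 - 1*(-720/7) = 3159 + 720/7 = 22833/7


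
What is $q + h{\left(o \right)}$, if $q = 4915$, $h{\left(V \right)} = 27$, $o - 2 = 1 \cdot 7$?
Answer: $4942$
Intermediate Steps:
$o = 9$ ($o = 2 + 1 \cdot 7 = 2 + 7 = 9$)
$q + h{\left(o \right)} = 4915 + 27 = 4942$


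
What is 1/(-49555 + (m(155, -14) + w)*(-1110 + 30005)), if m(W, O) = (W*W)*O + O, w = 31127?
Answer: -1/8819872670 ≈ -1.1338e-10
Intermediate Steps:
m(W, O) = O + O*W² (m(W, O) = W²*O + O = O*W² + O = O + O*W²)
1/(-49555 + (m(155, -14) + w)*(-1110 + 30005)) = 1/(-49555 + (-14*(1 + 155²) + 31127)*(-1110 + 30005)) = 1/(-49555 + (-14*(1 + 24025) + 31127)*28895) = 1/(-49555 + (-14*24026 + 31127)*28895) = 1/(-49555 + (-336364 + 31127)*28895) = 1/(-49555 - 305237*28895) = 1/(-49555 - 8819823115) = 1/(-8819872670) = -1/8819872670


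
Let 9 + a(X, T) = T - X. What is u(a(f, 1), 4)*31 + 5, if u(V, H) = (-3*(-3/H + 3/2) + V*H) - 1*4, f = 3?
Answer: -6211/4 ≈ -1552.8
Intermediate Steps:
a(X, T) = -9 + T - X (a(X, T) = -9 + (T - X) = -9 + T - X)
u(V, H) = -17/2 + 9/H + H*V (u(V, H) = (-3*(-3/H + 3*(½)) + H*V) - 4 = (-3*(-3/H + 3/2) + H*V) - 4 = (-3*(3/2 - 3/H) + H*V) - 4 = ((-9/2 + 9/H) + H*V) - 4 = (-9/2 + 9/H + H*V) - 4 = -17/2 + 9/H + H*V)
u(a(f, 1), 4)*31 + 5 = (-17/2 + 9/4 + 4*(-9 + 1 - 1*3))*31 + 5 = (-17/2 + 9*(¼) + 4*(-9 + 1 - 3))*31 + 5 = (-17/2 + 9/4 + 4*(-11))*31 + 5 = (-17/2 + 9/4 - 44)*31 + 5 = -201/4*31 + 5 = -6231/4 + 5 = -6211/4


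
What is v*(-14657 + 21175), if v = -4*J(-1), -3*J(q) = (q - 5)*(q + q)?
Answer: 104288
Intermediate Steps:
J(q) = -2*q*(-5 + q)/3 (J(q) = -(q - 5)*(q + q)/3 = -(-5 + q)*2*q/3 = -2*q*(-5 + q)/3)
v = 16 (v = -4*(⅔)*(-1)*(5 - 1*(-1)) = -4*(⅔)*(-1)*(5 + 1) = -4*(⅔)*(-1)*6 = -4*(-4) = -2*(-8) = 16)
v*(-14657 + 21175) = 16*(-14657 + 21175) = 16*6518 = 104288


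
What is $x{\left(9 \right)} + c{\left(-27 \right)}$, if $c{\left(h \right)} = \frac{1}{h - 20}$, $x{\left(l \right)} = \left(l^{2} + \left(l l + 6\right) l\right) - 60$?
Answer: $\frac{37787}{47} \approx 803.98$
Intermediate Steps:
$x{\left(l \right)} = -60 + l^{2} + l \left(6 + l^{2}\right)$ ($x{\left(l \right)} = \left(l^{2} + \left(l^{2} + 6\right) l\right) - 60 = \left(l^{2} + \left(6 + l^{2}\right) l\right) - 60 = \left(l^{2} + l \left(6 + l^{2}\right)\right) - 60 = -60 + l^{2} + l \left(6 + l^{2}\right)$)
$c{\left(h \right)} = \frac{1}{-20 + h}$
$x{\left(9 \right)} + c{\left(-27 \right)} = \left(-60 + 9^{2} + 9^{3} + 6 \cdot 9\right) + \frac{1}{-20 - 27} = \left(-60 + 81 + 729 + 54\right) + \frac{1}{-47} = 804 - \frac{1}{47} = \frac{37787}{47}$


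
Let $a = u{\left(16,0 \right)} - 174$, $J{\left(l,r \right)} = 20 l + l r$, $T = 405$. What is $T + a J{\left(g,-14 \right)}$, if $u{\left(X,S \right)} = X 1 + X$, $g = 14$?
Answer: $-11523$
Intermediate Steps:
$u{\left(X,S \right)} = 2 X$ ($u{\left(X,S \right)} = X + X = 2 X$)
$a = -142$ ($a = 2 \cdot 16 - 174 = 32 - 174 = -142$)
$T + a J{\left(g,-14 \right)} = 405 - 142 \cdot 14 \left(20 - 14\right) = 405 - 142 \cdot 14 \cdot 6 = 405 - 11928 = -11523$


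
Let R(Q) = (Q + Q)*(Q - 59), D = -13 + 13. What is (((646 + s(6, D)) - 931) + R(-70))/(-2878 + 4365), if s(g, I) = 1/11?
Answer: 195526/16357 ≈ 11.954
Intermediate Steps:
D = 0
R(Q) = 2*Q*(-59 + Q) (R(Q) = (2*Q)*(-59 + Q) = 2*Q*(-59 + Q))
s(g, I) = 1/11
(((646 + s(6, D)) - 931) + R(-70))/(-2878 + 4365) = (((646 + 1/11) - 931) + 2*(-70)*(-59 - 70))/(-2878 + 4365) = ((7107/11 - 931) + 2*(-70)*(-129))/1487 = (-3134/11 + 18060)*(1/1487) = (195526/11)*(1/1487) = 195526/16357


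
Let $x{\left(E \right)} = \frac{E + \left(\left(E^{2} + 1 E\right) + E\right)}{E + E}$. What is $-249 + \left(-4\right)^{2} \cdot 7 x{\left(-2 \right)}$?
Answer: $-193$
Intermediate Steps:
$x{\left(E \right)} = \frac{E^{2} + 3 E}{2 E}$ ($x{\left(E \right)} = \frac{E + \left(\left(E^{2} + E\right) + E\right)}{2 E} = \left(E + \left(\left(E + E^{2}\right) + E\right)\right) \frac{1}{2 E} = \left(E + \left(E^{2} + 2 E\right)\right) \frac{1}{2 E} = \left(E^{2} + 3 E\right) \frac{1}{2 E} = \frac{E^{2} + 3 E}{2 E}$)
$-249 + \left(-4\right)^{2} \cdot 7 x{\left(-2 \right)} = -249 + \left(-4\right)^{2} \cdot 7 \left(\frac{3}{2} + \frac{1}{2} \left(-2\right)\right) = -249 + 16 \cdot 7 \left(\frac{3}{2} - 1\right) = -249 + 112 \cdot \frac{1}{2} = -249 + 56 = -193$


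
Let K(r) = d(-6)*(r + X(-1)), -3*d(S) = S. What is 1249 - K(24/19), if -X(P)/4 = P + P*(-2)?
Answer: 23835/19 ≈ 1254.5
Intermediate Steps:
d(S) = -S/3
X(P) = 4*P (X(P) = -4*(P + P*(-2)) = -4*(P - 2*P) = -(-4)*P = 4*P)
K(r) = -8 + 2*r (K(r) = (-⅓*(-6))*(r + 4*(-1)) = 2*(r - 4) = 2*(-4 + r) = -8 + 2*r)
1249 - K(24/19) = 1249 - (-8 + 2*(24/19)) = 1249 - (-8 + 48/19) = 1249 - 1*(-104/19) = 1249 + 104/19 = 23835/19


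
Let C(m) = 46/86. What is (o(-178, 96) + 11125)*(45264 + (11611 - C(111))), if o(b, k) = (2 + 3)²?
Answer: 27268462300/43 ≈ 6.3415e+8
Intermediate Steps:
C(m) = 23/43 (C(m) = 46*(1/86) = 23/43)
o(b, k) = 25 (o(b, k) = 5² = 25)
(o(-178, 96) + 11125)*(45264 + (11611 - C(111))) = (25 + 11125)*(45264 + (11611 - 1*23/43)) = 11150*(45264 + (11611 - 23/43)) = 11150*(45264 + 499250/43) = 11150*(2445602/43) = 27268462300/43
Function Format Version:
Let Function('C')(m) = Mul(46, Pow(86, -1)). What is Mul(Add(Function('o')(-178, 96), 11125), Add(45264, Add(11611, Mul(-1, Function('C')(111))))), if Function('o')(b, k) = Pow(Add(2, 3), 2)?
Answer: Rational(27268462300, 43) ≈ 6.3415e+8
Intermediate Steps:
Function('C')(m) = Rational(23, 43) (Function('C')(m) = Mul(46, Rational(1, 86)) = Rational(23, 43))
Function('o')(b, k) = 25 (Function('o')(b, k) = Pow(5, 2) = 25)
Mul(Add(Function('o')(-178, 96), 11125), Add(45264, Add(11611, Mul(-1, Function('C')(111))))) = Mul(Add(25, 11125), Add(45264, Add(11611, Mul(-1, Rational(23, 43))))) = Mul(11150, Add(45264, Add(11611, Rational(-23, 43)))) = Mul(11150, Add(45264, Rational(499250, 43))) = Mul(11150, Rational(2445602, 43)) = Rational(27268462300, 43)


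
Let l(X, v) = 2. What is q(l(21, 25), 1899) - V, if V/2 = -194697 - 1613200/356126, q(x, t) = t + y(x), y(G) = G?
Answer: 69676774785/178063 ≈ 3.9130e+5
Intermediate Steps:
q(x, t) = t + x
V = -69338277022/178063 (V = 2*(-194697 - 1613200/356126) = 2*(-194697 - 1613200*1/356126) = 2*(-194697 - 806600/178063) = 2*(-34669138511/178063) = -69338277022/178063 ≈ -3.8940e+5)
q(l(21, 25), 1899) - V = (1899 + 2) - 1*(-69338277022/178063) = 1901 + 69338277022/178063 = 69676774785/178063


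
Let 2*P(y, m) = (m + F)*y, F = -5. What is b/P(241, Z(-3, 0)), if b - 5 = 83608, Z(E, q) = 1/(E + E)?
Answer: -1003356/7471 ≈ -134.30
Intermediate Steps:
Z(E, q) = 1/(2*E)
P(y, m) = y*(-5 + m)/2 (P(y, m) = ((m - 5)*y)/2 = ((-5 + m)*y)/2 = (y*(-5 + m))/2 = y*(-5 + m)/2)
b = 83613 (b = 5 + 83608 = 83613)
b/P(241, Z(-3, 0)) = 83613/(((½)*241*(-5 + (½)/(-3)))) = 83613/(((½)*241*(-5 + (½)*(-⅓)))) = 83613/(((½)*241*(-5 - ⅙))) = 83613/(((½)*241*(-31/6))) = 83613/(-7471/12) = 83613*(-12/7471) = -1003356/7471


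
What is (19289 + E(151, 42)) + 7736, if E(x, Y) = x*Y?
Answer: 33367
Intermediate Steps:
E(x, Y) = Y*x
(19289 + E(151, 42)) + 7736 = (19289 + 42*151) + 7736 = (19289 + 6342) + 7736 = 25631 + 7736 = 33367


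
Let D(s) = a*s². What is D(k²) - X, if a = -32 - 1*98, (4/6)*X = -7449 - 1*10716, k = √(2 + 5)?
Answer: 41755/2 ≈ 20878.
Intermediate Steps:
k = √7 ≈ 2.6458
X = -54495/2 (X = 3*(-7449 - 1*10716)/2 = 3*(-7449 - 10716)/2 = (3/2)*(-18165) = -54495/2 ≈ -27248.)
a = -130 (a = -32 - 98 = -130)
D(s) = -130*s²
D(k²) - X = -130*((√7)²)² - 1*(-54495/2) = -130*7² + 54495/2 = -130*49 + 54495/2 = -6370 + 54495/2 = 41755/2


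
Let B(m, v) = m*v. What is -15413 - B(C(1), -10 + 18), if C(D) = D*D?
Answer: -15421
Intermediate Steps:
C(D) = D**2
-15413 - B(C(1), -10 + 18) = -15413 - 1**2*(-10 + 18) = -15413 - 8 = -15421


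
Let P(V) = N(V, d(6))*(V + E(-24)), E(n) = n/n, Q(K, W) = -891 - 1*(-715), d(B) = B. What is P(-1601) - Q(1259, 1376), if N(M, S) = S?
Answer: -9424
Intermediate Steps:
Q(K, W) = -176 (Q(K, W) = -891 + 715 = -176)
E(n) = 1
P(V) = 6 + 6*V (P(V) = 6*(V + 1) = 6*(1 + V) = 6 + 6*V)
P(-1601) - Q(1259, 1376) = (6 + 6*(-1601)) - 1*(-176) = (6 - 9606) + 176 = -9600 + 176 = -9424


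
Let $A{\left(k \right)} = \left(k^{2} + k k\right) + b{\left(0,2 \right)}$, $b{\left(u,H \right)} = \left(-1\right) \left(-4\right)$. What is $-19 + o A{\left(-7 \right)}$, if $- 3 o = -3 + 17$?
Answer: $-495$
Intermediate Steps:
$b{\left(u,H \right)} = 4$
$o = - \frac{14}{3}$ ($o = - \frac{-3 + 17}{3} = \left(- \frac{1}{3}\right) 14 = - \frac{14}{3} \approx -4.6667$)
$A{\left(k \right)} = 4 + 2 k^{2}$ ($A{\left(k \right)} = \left(k^{2} + k k\right) + 4 = \left(k^{2} + k^{2}\right) + 4 = 2 k^{2} + 4 = 4 + 2 k^{2}$)
$-19 + o A{\left(-7 \right)} = -19 - \frac{14 \left(4 + 2 \left(-7\right)^{2}\right)}{3} = -19 - \frac{14 \left(4 + 2 \cdot 49\right)}{3} = -19 - \frac{14 \left(4 + 98\right)}{3} = -19 - 476 = -495$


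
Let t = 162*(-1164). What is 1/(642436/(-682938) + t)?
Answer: -341469/64390447610 ≈ -5.3031e-6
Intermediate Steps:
t = -188568
1/(642436/(-682938) + t) = 1/(642436/(-682938) - 188568) = 1/(642436*(-1/682938) - 188568) = 1/(-321218/341469 - 188568) = 1/(-64390447610/341469) = -341469/64390447610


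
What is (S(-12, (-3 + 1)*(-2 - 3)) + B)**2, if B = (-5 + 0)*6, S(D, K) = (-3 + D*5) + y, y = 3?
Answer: 8100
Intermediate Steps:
S(D, K) = 5*D (S(D, K) = (-3 + D*5) + 3 = (-3 + 5*D) + 3 = 5*D)
B = -30 (B = -5*6 = -30)
(S(-12, (-3 + 1)*(-2 - 3)) + B)**2 = (5*(-12) - 30)**2 = (-60 - 30)**2 = (-90)**2 = 8100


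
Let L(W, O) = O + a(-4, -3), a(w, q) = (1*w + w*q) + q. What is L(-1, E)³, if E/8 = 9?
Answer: 456533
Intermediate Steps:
E = 72 (E = 8*9 = 72)
a(w, q) = q + w + q*w (a(w, q) = (w + q*w) + q = q + w + q*w)
L(W, O) = 5 + O (L(W, O) = O + (-3 - 4 - 3*(-4)) = O + (-3 - 4 + 12) = O + 5 = 5 + O)
L(-1, E)³ = (5 + 72)³ = 77³ = 456533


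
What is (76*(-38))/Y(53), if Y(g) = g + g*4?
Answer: -2888/265 ≈ -10.898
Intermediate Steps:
Y(g) = 5*g (Y(g) = g + 4*g = 5*g)
(76*(-38))/Y(53) = (76*(-38))/((5*53)) = -2888/265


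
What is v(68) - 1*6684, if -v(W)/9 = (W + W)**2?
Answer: -173148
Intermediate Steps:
v(W) = -36*W**2 (v(W) = -9*(W + W)**2 = -9*4*W**2 = -36*W**2)
v(68) - 1*6684 = -36*68**2 - 1*6684 = -36*4624 - 6684 = -166464 - 6684 = -173148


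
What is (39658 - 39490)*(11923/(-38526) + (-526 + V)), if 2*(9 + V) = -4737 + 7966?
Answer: 1164153032/6421 ≈ 1.8130e+5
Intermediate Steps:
V = 3211/2 (V = -9 + (-4737 + 7966)/2 = -9 + (½)*3229 = -9 + 3229/2 = 3211/2 ≈ 1605.5)
(39658 - 39490)*(11923/(-38526) + (-526 + V)) = (39658 - 39490)*(11923/(-38526) + (-526 + 3211/2)) = 168*(11923*(-1/38526) + 2159/2) = 168*(-11923/38526 + 2159/2) = 168*(20788447/19263) = 1164153032/6421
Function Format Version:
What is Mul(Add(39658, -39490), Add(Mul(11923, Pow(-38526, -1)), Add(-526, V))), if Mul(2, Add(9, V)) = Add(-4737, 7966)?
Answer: Rational(1164153032, 6421) ≈ 1.8130e+5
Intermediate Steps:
V = Rational(3211, 2) (V = Add(-9, Mul(Rational(1, 2), Add(-4737, 7966))) = Add(-9, Mul(Rational(1, 2), 3229)) = Add(-9, Rational(3229, 2)) = Rational(3211, 2) ≈ 1605.5)
Mul(Add(39658, -39490), Add(Mul(11923, Pow(-38526, -1)), Add(-526, V))) = Mul(Add(39658, -39490), Add(Mul(11923, Pow(-38526, -1)), Add(-526, Rational(3211, 2)))) = Mul(168, Add(Mul(11923, Rational(-1, 38526)), Rational(2159, 2))) = Mul(168, Add(Rational(-11923, 38526), Rational(2159, 2))) = Mul(168, Rational(20788447, 19263)) = Rational(1164153032, 6421)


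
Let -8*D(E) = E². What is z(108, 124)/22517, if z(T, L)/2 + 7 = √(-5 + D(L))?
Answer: -14/22517 + 2*I*√1927/22517 ≈ -0.00062175 + 0.0038991*I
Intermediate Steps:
D(E) = -E²/8
z(T, L) = -14 + 2*√(-5 - L²/8)
z(108, 124)/22517 = (-14 + √(-80 - 2*124²)/2)/22517 = (-14 + √(-80 - 2*15376)/2)*(1/22517) = (-14 + √(-80 - 30752)/2)*(1/22517) = (-14 + √(-30832)/2)*(1/22517) = (-14 + (4*I*√1927)/2)*(1/22517) = (-14 + 2*I*√1927)*(1/22517) = -14/22517 + 2*I*√1927/22517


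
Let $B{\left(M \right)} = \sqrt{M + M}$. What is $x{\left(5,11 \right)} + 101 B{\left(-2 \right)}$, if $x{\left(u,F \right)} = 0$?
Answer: $202 i \approx 202.0 i$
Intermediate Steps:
$B{\left(M \right)} = \sqrt{2} \sqrt{M}$ ($B{\left(M \right)} = \sqrt{2 M} = \sqrt{2} \sqrt{M}$)
$x{\left(5,11 \right)} + 101 B{\left(-2 \right)} = 0 + 101 \sqrt{2} \sqrt{-2} = 0 + 101 \sqrt{2} i \sqrt{2} = 0 + 101 \cdot 2 i = 0 + 202 i = 202 i$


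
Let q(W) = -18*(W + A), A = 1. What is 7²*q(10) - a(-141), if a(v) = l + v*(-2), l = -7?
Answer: -9977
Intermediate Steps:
a(v) = -7 - 2*v (a(v) = -7 + v*(-2) = -7 - 2*v)
q(W) = -18 - 18*W (q(W) = -18*(W + 1) = -18*(1 + W) = -18 - 18*W)
7²*q(10) - a(-141) = 7²*(-18 - 18*10) - (-7 - 2*(-141)) = 49*(-18 - 180) - (-7 + 282) = 49*(-198) - 1*275 = -9702 - 275 = -9977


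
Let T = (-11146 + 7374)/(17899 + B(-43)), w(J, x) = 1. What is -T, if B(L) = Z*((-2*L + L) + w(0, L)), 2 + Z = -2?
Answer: 3772/17723 ≈ 0.21283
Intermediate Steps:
Z = -4 (Z = -2 - 2 = -4)
B(L) = -4 + 4*L (B(L) = -4*((-2*L + L) + 1) = -4*(-L + 1) = -4*(1 - L) = -4 + 4*L)
T = -3772/17723 (T = (-11146 + 7374)/(17899 + (-4 + 4*(-43))) = -3772/(17899 + (-4 - 172)) = -3772/(17899 - 176) = -3772/17723 ≈ -0.21283)
-T = -1*(-3772/17723) = 3772/17723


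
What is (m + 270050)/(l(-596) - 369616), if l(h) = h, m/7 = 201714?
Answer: -420512/92553 ≈ -4.5435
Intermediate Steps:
m = 1411998 (m = 7*201714 = 1411998)
(m + 270050)/(l(-596) - 369616) = (1411998 + 270050)/(-596 - 369616) = 1682048/(-370212) = 1682048*(-1/370212) = -420512/92553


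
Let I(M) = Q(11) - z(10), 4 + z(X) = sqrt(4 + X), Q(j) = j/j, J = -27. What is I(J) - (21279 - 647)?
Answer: -20627 - sqrt(14) ≈ -20631.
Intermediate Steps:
Q(j) = 1
z(X) = -4 + sqrt(4 + X)
I(M) = 5 - sqrt(14) (I(M) = 1 - (-4 + sqrt(4 + 10)) = 1 - (-4 + sqrt(14)) = 1 + (4 - sqrt(14)) = 5 - sqrt(14))
I(J) - (21279 - 647) = (5 - sqrt(14)) - (21279 - 647) = (5 - sqrt(14)) - 1*20632 = (5 - sqrt(14)) - 20632 = -20627 - sqrt(14)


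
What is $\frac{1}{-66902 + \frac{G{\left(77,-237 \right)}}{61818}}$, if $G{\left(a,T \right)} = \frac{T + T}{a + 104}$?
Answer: $- \frac{1864843}{124761726465} \approx -1.4947 \cdot 10^{-5}$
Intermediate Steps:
$G{\left(a,T \right)} = \frac{2 T}{104 + a}$
$\frac{1}{-66902 + \frac{G{\left(77,-237 \right)}}{61818}} = \frac{1}{-66902 + \frac{2 \left(-237\right) \frac{1}{104 + 77}}{61818}} = \frac{1}{-66902 + 2 \left(-237\right) \frac{1}{181} \cdot \frac{1}{61818}} = \frac{1}{-66902 - \frac{79}{1864843}} = \frac{1}{- \frac{124761726465}{1864843}} = - \frac{1864843}{124761726465}$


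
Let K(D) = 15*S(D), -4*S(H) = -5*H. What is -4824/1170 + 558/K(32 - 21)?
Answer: -5068/3575 ≈ -1.4176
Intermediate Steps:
S(H) = 5*H/4 (S(H) = -(-5)*H/4 = 5*H/4)
K(D) = 75*D/4 (K(D) = 15*(5*D/4) = 75*D/4)
-4824/1170 + 558/K(32 - 21) = -4824/1170 + 558/((75*(32 - 21)/4)) = -4824*1/1170 + 558/(((75/4)*11)) = -268/65 + 558/(825/4) = -268/65 + 558*(4/825) = -268/65 + 744/275 = -5068/3575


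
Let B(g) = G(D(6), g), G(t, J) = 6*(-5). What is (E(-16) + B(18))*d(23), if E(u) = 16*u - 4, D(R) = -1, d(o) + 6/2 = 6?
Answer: -870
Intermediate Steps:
d(o) = 3 (d(o) = -3 + 6 = 3)
G(t, J) = -30
E(u) = -4 + 16*u
B(g) = -30
(E(-16) + B(18))*d(23) = ((-4 + 16*(-16)) - 30)*3 = ((-4 - 256) - 30)*3 = (-260 - 30)*3 = -290*3 = -870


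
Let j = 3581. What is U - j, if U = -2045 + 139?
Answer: -5487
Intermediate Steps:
U = -1906
U - j = -1906 - 1*3581 = -1906 - 3581 = -5487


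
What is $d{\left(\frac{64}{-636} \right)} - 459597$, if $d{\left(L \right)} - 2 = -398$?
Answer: $-459993$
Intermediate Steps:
$d{\left(L \right)} = -396$ ($d{\left(L \right)} = 2 - 398 = -396$)
$d{\left(\frac{64}{-636} \right)} - 459597 = -396 - 459597 = -459993$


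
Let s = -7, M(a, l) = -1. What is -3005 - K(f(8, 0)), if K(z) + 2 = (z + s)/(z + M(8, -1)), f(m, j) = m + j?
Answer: -21022/7 ≈ -3003.1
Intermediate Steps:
f(m, j) = j + m
K(z) = -2 + (-7 + z)/(-1 + z) (K(z) = -2 + (z - 7)/(z - 1) = -2 + (-7 + z)/(-1 + z))
-3005 - K(f(8, 0)) = -3005 - (-5 - (0 + 8))/(-1 + (0 + 8)) = -3005 - (-5 - 1*8)/(-1 + 8) = -3005 - (-5 - 8)/7 = -3005 - (-13)/7 = -3005 - 1*(-13/7) = -3005 + 13/7 = -21022/7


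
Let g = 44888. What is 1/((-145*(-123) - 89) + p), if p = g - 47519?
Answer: 1/15115 ≈ 6.6159e-5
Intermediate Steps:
p = -2631 (p = 44888 - 47519 = -2631)
1/((-145*(-123) - 89) + p) = 1/((-145*(-123) - 89) - 2631) = 1/((17835 - 89) - 2631) = 1/(17746 - 2631) = 1/15115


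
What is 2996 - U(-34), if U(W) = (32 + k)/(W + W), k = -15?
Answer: 11985/4 ≈ 2996.3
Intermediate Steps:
U(W) = 17/(2*W) (U(W) = (32 - 15)/(W + W) = 17/((2*W)) = 17*(1/(2*W)) = 17/(2*W))
2996 - U(-34) = 2996 - 17/(2*(-34)) = 2996 - 17*(-1)/(2*34) = 2996 - 1*(-¼) = 2996 + ¼ = 11985/4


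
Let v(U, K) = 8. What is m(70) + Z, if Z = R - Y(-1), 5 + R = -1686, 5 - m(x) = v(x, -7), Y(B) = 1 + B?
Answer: -1694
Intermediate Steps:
m(x) = -3 (m(x) = 5 - 1*8 = 5 - 8 = -3)
R = -1691 (R = -5 - 1686 = -1691)
Z = -1691 (Z = -1691 - (1 - 1) = -1691 - 1*0 = -1691 + 0 = -1691)
m(70) + Z = -3 - 1691 = -1694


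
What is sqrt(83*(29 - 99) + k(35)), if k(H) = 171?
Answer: I*sqrt(5639) ≈ 75.093*I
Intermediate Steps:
sqrt(83*(29 - 99) + k(35)) = sqrt(83*(29 - 99) + 171) = sqrt(83*(-70) + 171) = sqrt(-5810 + 171) = sqrt(-5639) = I*sqrt(5639)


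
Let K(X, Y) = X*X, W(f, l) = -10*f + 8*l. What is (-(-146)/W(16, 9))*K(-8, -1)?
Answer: -1168/11 ≈ -106.18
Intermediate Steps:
K(X, Y) = X²
(-(-146)/W(16, 9))*K(-8, -1) = -(-146)/(-10*16 + 8*9)*(-8)² = -(-146)/(-160 + 72)*64 = -(-146)/(-88)*64 = -(-146)*(-1)/88*64 = -1*73/44*64 = -73/44*64 = -1168/11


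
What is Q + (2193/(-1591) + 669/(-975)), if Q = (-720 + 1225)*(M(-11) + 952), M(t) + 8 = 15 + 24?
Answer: 5969365549/12025 ≈ 4.9641e+5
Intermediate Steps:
M(t) = 31 (M(t) = -8 + (15 + 24) = -8 + 39 = 31)
Q = 496415 (Q = (-720 + 1225)*(31 + 952) = 505*983 = 496415)
Q + (2193/(-1591) + 669/(-975)) = 496415 + (2193/(-1591) + 669/(-975)) = 496415 + (2193*(-1/1591) + 669*(-1/975)) = 496415 + (-51/37 - 223/325) = 496415 - 24826/12025 = 5969365549/12025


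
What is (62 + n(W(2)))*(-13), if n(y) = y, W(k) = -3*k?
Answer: -728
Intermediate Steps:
(62 + n(W(2)))*(-13) = (62 - 3*2)*(-13) = (62 - 6)*(-13) = 56*(-13) = -728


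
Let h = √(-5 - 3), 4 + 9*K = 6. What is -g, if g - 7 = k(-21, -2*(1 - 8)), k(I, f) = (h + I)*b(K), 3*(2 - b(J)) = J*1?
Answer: 301/9 - 104*I*√2/27 ≈ 33.444 - 5.4473*I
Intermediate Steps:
K = 2/9 (K = -4/9 + (⅑)*6 = -4/9 + ⅔ = 2/9 ≈ 0.22222)
h = 2*I*√2 (h = √(-8) = 2*I*√2 ≈ 2.8284*I)
b(J) = 2 - J/3
k(I, f) = 52*I/27 + 104*I*√2/27 (k(I, f) = (2*I*√2 + I)*(2 - ⅓*2/9) = (I + 2*I*√2)*(2 - 2/27) = (I + 2*I*√2)*(52/27) = 52*I/27 + 104*I*√2/27)
g = -301/9 + 104*I*√2/27 (g = 7 + ((52/27)*(-21) + 104*I*√2/27) = 7 + (-364/9 + 104*I*√2/27) = -301/9 + 104*I*√2/27 ≈ -33.444 + 5.4473*I)
-g = -(-301/9 + 104*I*√2/27) = 301/9 - 104*I*√2/27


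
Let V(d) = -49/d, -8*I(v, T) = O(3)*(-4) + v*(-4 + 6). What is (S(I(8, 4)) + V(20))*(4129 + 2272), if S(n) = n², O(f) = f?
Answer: -70411/5 ≈ -14082.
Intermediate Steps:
I(v, T) = 3/2 - v/4 (I(v, T) = -(3*(-4) + v*(-4 + 6))/8 = -(-12 + v*2)/8 = -(-12 + 2*v)/8 = 3/2 - v/4)
(S(I(8, 4)) + V(20))*(4129 + 2272) = ((3/2 - ¼*8)² - 49/20)*(4129 + 2272) = ((3/2 - 2)² - 49*1/20)*6401 = ((-½)² - 49/20)*6401 = (¼ - 49/20)*6401 = -11/5*6401 = -70411/5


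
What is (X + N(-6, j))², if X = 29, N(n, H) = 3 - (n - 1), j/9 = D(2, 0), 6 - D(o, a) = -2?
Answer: 1521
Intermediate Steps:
D(o, a) = 8 (D(o, a) = 6 - 1*(-2) = 6 + 2 = 8)
j = 72 (j = 9*8 = 72)
N(n, H) = 4 - n (N(n, H) = 3 - (-1 + n) = 3 + (1 - n) = 4 - n)
(X + N(-6, j))² = (29 + (4 - 1*(-6)))² = (29 + (4 + 6))² = (29 + 10)² = 39² = 1521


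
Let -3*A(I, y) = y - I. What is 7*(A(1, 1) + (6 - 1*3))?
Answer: 21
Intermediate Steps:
A(I, y) = -y/3 + I/3 (A(I, y) = -(y - I)/3 = -y/3 + I/3)
7*(A(1, 1) + (6 - 1*3)) = 7*((-⅓*1 + (⅓)*1) + (6 - 1*3)) = 7*((-⅓ + ⅓) + (6 - 3)) = 7*(0 + 3) = 7*3 = 21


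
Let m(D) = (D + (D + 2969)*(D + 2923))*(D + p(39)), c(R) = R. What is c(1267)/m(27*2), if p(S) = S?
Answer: 1267/836955825 ≈ 1.5138e-6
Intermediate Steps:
m(D) = (39 + D)*(D + (2923 + D)*(2969 + D)) (m(D) = (D + (D + 2969)*(D + 2923))*(D + 39) = (D + (2969 + D)*(2923 + D))*(39 + D) = (D + (2923 + D)*(2969 + D))*(39 + D) = (39 + D)*(D + (2923 + D)*(2969 + D)))
c(1267)/m(27*2) = 1267/(338457093 + (27*2)³ + 5932*(27*2)² + 8908214*(27*2)) = 1267/(338457093 + 54³ + 5932*54² + 8908214*54) = 1267/(338457093 + 157464 + 5932*2916 + 481043556) = 1267/(338457093 + 157464 + 17297712 + 481043556) = 1267/836955825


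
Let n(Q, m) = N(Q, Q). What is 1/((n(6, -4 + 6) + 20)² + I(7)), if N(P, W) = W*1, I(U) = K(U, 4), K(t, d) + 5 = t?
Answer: 1/678 ≈ 0.0014749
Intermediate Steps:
K(t, d) = -5 + t
I(U) = -5 + U
N(P, W) = W
n(Q, m) = Q
1/((n(6, -4 + 6) + 20)² + I(7)) = 1/((6 + 20)² + (-5 + 7)) = 1/(26² + 2) = 1/(676 + 2) = 1/678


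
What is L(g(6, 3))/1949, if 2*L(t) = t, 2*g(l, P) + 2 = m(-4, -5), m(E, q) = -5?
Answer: -7/7796 ≈ -0.00089790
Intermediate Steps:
g(l, P) = -7/2 (g(l, P) = -1 + (½)*(-5) = -1 - 5/2 = -7/2)
L(t) = t/2
L(g(6, 3))/1949 = ((½)*(-7/2))/1949 = -7/4*1/1949 = -7/7796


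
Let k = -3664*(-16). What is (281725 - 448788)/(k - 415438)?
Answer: 167063/356814 ≈ 0.46821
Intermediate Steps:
k = 58624 (k = -229*(-256) = 58624)
(281725 - 448788)/(k - 415438) = (281725 - 448788)/(58624 - 415438) = -167063/(-356814) = -167063*(-1/356814) = 167063/356814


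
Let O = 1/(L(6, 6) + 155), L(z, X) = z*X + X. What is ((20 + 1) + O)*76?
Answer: 314488/197 ≈ 1596.4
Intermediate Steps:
L(z, X) = X + X*z (L(z, X) = X*z + X = X + X*z)
O = 1/197 (O = 1/(6*(1 + 6) + 155) = 1/(6*7 + 155) = 1/(42 + 155) = 1/197 ≈ 0.0050761)
((20 + 1) + O)*76 = ((20 + 1) + 1/197)*76 = (21 + 1/197)*76 = (4138/197)*76 = 314488/197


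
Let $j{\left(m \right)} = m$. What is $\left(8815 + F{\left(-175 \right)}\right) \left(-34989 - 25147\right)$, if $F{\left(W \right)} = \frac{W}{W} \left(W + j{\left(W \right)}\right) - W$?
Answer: $-519575040$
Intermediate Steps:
$F{\left(W \right)} = W$ ($F{\left(W \right)} = \frac{W}{W} \left(W + W\right) - W = 1 \cdot 2 W - W = 2 W - W = W$)
$\left(8815 + F{\left(-175 \right)}\right) \left(-34989 - 25147\right) = \left(8815 - 175\right) \left(-34989 - 25147\right) = 8640 \left(-60136\right) = -519575040$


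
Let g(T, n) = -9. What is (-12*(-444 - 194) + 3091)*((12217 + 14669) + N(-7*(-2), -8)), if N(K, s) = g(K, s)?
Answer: 288847119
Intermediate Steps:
N(K, s) = -9
(-12*(-444 - 194) + 3091)*((12217 + 14669) + N(-7*(-2), -8)) = (-12*(-444 - 194) + 3091)*((12217 + 14669) - 9) = (-12*(-638) + 3091)*(26886 - 9) = (7656 + 3091)*26877 = 10747*26877 = 288847119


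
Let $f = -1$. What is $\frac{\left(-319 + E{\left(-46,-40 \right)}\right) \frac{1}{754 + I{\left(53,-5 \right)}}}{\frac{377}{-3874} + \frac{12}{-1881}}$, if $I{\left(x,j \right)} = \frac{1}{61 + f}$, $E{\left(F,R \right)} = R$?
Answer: $\frac{804932568}{175308875} \approx 4.5915$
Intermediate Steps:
$I{\left(x,j \right)} = \frac{1}{60}$ ($I{\left(x,j \right)} = \frac{1}{61 - 1} = \frac{1}{60}$)
$\frac{\left(-319 + E{\left(-46,-40 \right)}\right) \frac{1}{754 + I{\left(53,-5 \right)}}}{\frac{377}{-3874} + \frac{12}{-1881}} = \frac{\left(-319 - 40\right) \frac{1}{754 + \frac{1}{60}}}{\frac{377}{-3874} + \frac{12}{-1881}} = \frac{\left(-359\right) \frac{1}{\frac{45241}{60}}}{377 \left(- \frac{1}{3874}\right) + 12 \left(- \frac{1}{1881}\right)} = \frac{\left(-359\right) \frac{60}{45241}}{- \frac{29}{298} - \frac{4}{627}} = - \frac{21540}{45241 \left(- \frac{19375}{186846}\right)} = \left(- \frac{21540}{45241}\right) \left(- \frac{186846}{19375}\right) = \frac{804932568}{175308875}$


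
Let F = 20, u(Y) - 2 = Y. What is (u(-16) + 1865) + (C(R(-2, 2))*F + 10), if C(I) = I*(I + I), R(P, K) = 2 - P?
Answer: 2501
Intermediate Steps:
C(I) = 2*I**2 (C(I) = I*(2*I) = 2*I**2)
u(Y) = 2 + Y
(u(-16) + 1865) + (C(R(-2, 2))*F + 10) = ((2 - 16) + 1865) + ((2*(2 - 1*(-2))**2)*20 + 10) = (-14 + 1865) + ((2*(2 + 2)**2)*20 + 10) = 1851 + ((2*4**2)*20 + 10) = 1851 + ((2*16)*20 + 10) = 1851 + (32*20 + 10) = 1851 + (640 + 10) = 1851 + 650 = 2501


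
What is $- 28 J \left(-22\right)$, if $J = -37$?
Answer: $-22792$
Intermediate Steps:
$- 28 J \left(-22\right) = \left(-28\right) \left(-37\right) \left(-22\right) = 1036 \left(-22\right) = -22792$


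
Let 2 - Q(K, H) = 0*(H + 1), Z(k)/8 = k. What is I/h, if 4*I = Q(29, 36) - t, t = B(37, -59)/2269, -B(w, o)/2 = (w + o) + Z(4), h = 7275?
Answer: 2279/33013950 ≈ 6.9031e-5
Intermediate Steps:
Z(k) = 8*k
B(w, o) = -64 - 2*o - 2*w (B(w, o) = -2*((w + o) + 8*4) = -2*((o + w) + 32) = -2*(32 + o + w) = -64 - 2*o - 2*w)
Q(K, H) = 2 (Q(K, H) = 2 - 0*(H + 1) = 2 - 0*(1 + H) = 2 - 1*0 = 2 + 0 = 2)
t = -20/2269 (t = (-64 - 2*(-59) - 2*37)/2269 = (-64 + 118 - 74)*(1/2269) = -20*1/2269 = -20/2269 ≈ -0.0088145)
I = 2279/4538 (I = (2 - 1*(-20/2269))/4 = (2 + 20/2269)/4 = (1/4)*(4558/2269) = 2279/4538 ≈ 0.50220)
I/h = (2279/4538)/7275 = (2279/4538)*(1/7275) = 2279/33013950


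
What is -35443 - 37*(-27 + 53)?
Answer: -36405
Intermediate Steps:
-35443 - 37*(-27 + 53) = -35443 - 37*26 = -35443 - 1*962 = -35443 - 962 = -36405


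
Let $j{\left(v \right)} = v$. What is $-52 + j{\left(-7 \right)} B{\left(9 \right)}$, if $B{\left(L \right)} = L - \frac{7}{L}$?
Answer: $- \frac{986}{9} \approx -109.56$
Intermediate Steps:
$-52 + j{\left(-7 \right)} B{\left(9 \right)} = -52 - 7 \left(9 - \frac{7}{9}\right) = -52 - \frac{518}{9} = - \frac{986}{9}$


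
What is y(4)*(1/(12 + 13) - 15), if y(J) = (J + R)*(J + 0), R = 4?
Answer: -11968/25 ≈ -478.72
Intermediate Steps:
y(J) = J*(4 + J) (y(J) = (J + 4)*(J + 0) = (4 + J)*J = J*(4 + J))
y(4)*(1/(12 + 13) - 15) = (4*(4 + 4))*(1/(12 + 13) - 15) = (4*8)*(1/25 - 15) = 32*(1/25 - 15) = 32*(-374/25) = -11968/25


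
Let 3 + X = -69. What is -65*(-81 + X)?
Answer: 9945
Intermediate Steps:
X = -72 (X = -3 - 69 = -72)
-65*(-81 + X) = -65*(-81 - 72) = -65*(-153) = 9945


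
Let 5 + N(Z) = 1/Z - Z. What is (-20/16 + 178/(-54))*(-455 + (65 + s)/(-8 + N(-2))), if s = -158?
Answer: 5046989/2484 ≈ 2031.8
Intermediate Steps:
N(Z) = -5 + 1/Z - Z (N(Z) = -5 + (1/Z - Z) = -5 + 1/Z - Z)
(-20/16 + 178/(-54))*(-455 + (65 + s)/(-8 + N(-2))) = (-20/16 + 178/(-54))*(-455 + (65 - 158)/(-8 + (-5 + 1/(-2) - 1*(-2)))) = (-20*1/16 + 178*(-1/54))*(-455 - 93/(-8 + (-5 - 1/2 + 2))) = (-5/4 - 89/27)*(-455 - 93/(-8 - 7/2)) = -491*(-455 - 93/(-23/2))/108 = -491*(-455 - 93*(-2/23))/108 = -491*(-455 + 186/23)/108 = -491/108*(-10279/23) = 5046989/2484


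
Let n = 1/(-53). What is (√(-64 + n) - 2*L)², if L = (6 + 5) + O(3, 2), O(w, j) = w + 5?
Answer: 73139/53 - 228*I*√19981/53 ≈ 1380.0 - 608.09*I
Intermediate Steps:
O(w, j) = 5 + w
n = -1/53 ≈ -0.018868
L = 19 (L = (6 + 5) + (5 + 3) = 11 + 8 = 19)
(√(-64 + n) - 2*L)² = (√(-64 - 1/53) - 2*19)² = (√(-3393/53) - 38)² = (3*I*√19981/53 - 38)² = (-38 + 3*I*√19981/53)²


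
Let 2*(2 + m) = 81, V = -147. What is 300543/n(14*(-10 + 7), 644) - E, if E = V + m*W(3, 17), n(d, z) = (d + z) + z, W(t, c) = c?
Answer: -165901/623 ≈ -266.29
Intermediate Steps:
m = 77/2 (m = -2 + (½)*81 = -2 + 81/2 = 77/2 ≈ 38.500)
n(d, z) = d + 2*z
E = 1015/2 (E = -147 + (77/2)*17 = -147 + 1309/2 = 1015/2 ≈ 507.50)
300543/n(14*(-10 + 7), 644) - E = 300543/(14*(-10 + 7) + 2*644) - 1*1015/2 = 300543/(14*(-3) + 1288) - 1015/2 = 300543/(-42 + 1288) - 1015/2 = 300543/1246 - 1015/2 = -165901/623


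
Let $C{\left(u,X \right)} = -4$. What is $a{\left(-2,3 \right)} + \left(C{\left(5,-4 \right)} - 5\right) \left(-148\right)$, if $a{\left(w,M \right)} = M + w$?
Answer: $1333$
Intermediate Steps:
$a{\left(-2,3 \right)} + \left(C{\left(5,-4 \right)} - 5\right) \left(-148\right) = \left(3 - 2\right) + \left(-4 - 5\right) \left(-148\right) = 1 - -1332 = 1 + 1332 = 1333$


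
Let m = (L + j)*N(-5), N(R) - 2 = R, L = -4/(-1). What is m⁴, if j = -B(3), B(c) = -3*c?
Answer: 2313441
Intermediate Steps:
L = 4 (L = -4*(-1) = 4)
N(R) = 2 + R
j = 9 (j = -(-3)*3 = -1*(-9) = 9)
m = -39 (m = (4 + 9)*(2 - 5) = 13*(-3) = -39)
m⁴ = (-39)⁴ = 2313441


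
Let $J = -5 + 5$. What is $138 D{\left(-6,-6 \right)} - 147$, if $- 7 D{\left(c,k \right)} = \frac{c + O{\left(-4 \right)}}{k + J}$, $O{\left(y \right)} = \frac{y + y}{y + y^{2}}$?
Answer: $- \frac{3547}{21} \approx -168.9$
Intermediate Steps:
$O{\left(y \right)} = \frac{2 y}{y + y^{2}}$
$J = 0$
$D{\left(c,k \right)} = - \frac{- \frac{2}{3} + c}{7 k}$ ($D{\left(c,k \right)} = - \frac{\left(c + \frac{2}{1 - 4}\right) \frac{1}{k + 0}}{7} = - \frac{\left(c + \frac{2}{-3}\right) \frac{1}{k}}{7} = - \frac{\left(c + 2 \left(- \frac{1}{3}\right)\right) \frac{1}{k}}{7} = - \frac{\left(c - \frac{2}{3}\right) \frac{1}{k}}{7} = - \frac{\left(- \frac{2}{3} + c\right) \frac{1}{k}}{7} = - \frac{\frac{1}{k} \left(- \frac{2}{3} + c\right)}{7} = - \frac{- \frac{2}{3} + c}{7 k}$)
$138 D{\left(-6,-6 \right)} - 147 = 138 \frac{2 - -18}{21 \left(-6\right)} - 147 = 138 \cdot \frac{1}{21} \left(- \frac{1}{6}\right) \left(2 + 18\right) - 147 = 138 \cdot \frac{1}{21} \left(- \frac{1}{6}\right) 20 - 147 = 138 \left(- \frac{10}{63}\right) - 147 = - \frac{460}{21} - 147 = - \frac{3547}{21}$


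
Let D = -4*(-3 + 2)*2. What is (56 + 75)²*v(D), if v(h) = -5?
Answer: -85805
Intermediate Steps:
D = 8 (D = -4*(-1)*2 = 4*2 = 8)
(56 + 75)²*v(D) = (56 + 75)²*(-5) = 131²*(-5) = 17161*(-5) = -85805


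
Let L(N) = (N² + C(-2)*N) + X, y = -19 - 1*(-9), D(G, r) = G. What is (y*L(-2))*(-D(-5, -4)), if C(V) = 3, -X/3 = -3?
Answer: -350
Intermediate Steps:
X = 9 (X = -3*(-3) = 9)
y = -10 (y = -19 + 9 = -10)
L(N) = 9 + N² + 3*N (L(N) = (N² + 3*N) + 9 = 9 + N² + 3*N)
(y*L(-2))*(-D(-5, -4)) = (-10*(9 + (-2)² + 3*(-2)))*(-1*(-5)) = -10*(9 + 4 - 6)*5 = -10*7*5 = -70*5 = -350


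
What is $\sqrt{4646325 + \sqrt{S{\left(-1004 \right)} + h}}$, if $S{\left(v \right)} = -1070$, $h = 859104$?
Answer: $\sqrt{4646325 + \sqrt{858034}} \approx 2155.8$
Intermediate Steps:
$\sqrt{4646325 + \sqrt{S{\left(-1004 \right)} + h}} = \sqrt{4646325 + \sqrt{-1070 + 859104}} = \sqrt{4646325 + \sqrt{858034}}$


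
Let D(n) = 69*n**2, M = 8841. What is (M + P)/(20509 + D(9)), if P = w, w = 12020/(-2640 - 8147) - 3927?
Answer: 26497649/140759563 ≈ 0.18825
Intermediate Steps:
w = -42372569/10787 (w = 12020/(-10787) - 3927 = 12020*(-1/10787) - 3927 = -12020/10787 - 3927 = -42372569/10787 ≈ -3928.1)
P = -42372569/10787 ≈ -3928.1
(M + P)/(20509 + D(9)) = (8841 - 42372569/10787)/(20509 + 69*9**2) = 52995298/(10787*(20509 + 69*81)) = 52995298/(10787*(20509 + 5589)) = (52995298/10787)/26098 = (52995298/10787)*(1/26098) = 26497649/140759563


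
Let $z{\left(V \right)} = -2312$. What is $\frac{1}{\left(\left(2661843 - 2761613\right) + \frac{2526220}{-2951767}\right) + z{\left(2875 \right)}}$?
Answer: $- \frac{2951767}{301324805114} \approx -9.796 \cdot 10^{-6}$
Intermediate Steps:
$\frac{1}{\left(\left(2661843 - 2761613\right) + \frac{2526220}{-2951767}\right) + z{\left(2875 \right)}} = \frac{1}{\left(\left(2661843 - 2761613\right) + \frac{2526220}{-2951767}\right) - 2312} = \frac{1}{\left(-99770 + 2526220 \left(- \frac{1}{2951767}\right)\right) - 2312} = \frac{1}{\left(-99770 - \frac{2526220}{2951767}\right) - 2312} = \frac{1}{- \frac{294500319810}{2951767} - 2312} = \frac{1}{- \frac{301324805114}{2951767}} = - \frac{2951767}{301324805114}$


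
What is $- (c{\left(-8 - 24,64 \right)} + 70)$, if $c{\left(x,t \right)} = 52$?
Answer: $-122$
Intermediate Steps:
$- (c{\left(-8 - 24,64 \right)} + 70) = - (52 + 70) = \left(-1\right) 122 = -122$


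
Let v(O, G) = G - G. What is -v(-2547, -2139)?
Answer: 0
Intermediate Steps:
v(O, G) = 0
-v(-2547, -2139) = -1*0 = 0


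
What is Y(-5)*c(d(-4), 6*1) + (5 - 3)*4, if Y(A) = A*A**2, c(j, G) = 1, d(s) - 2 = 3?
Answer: -117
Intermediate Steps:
d(s) = 5 (d(s) = 2 + 3 = 5)
Y(A) = A**3
Y(-5)*c(d(-4), 6*1) + (5 - 3)*4 = (-5)**3*1 + (5 - 3)*4 = -125*1 + 2*4 = -125 + 8 = -117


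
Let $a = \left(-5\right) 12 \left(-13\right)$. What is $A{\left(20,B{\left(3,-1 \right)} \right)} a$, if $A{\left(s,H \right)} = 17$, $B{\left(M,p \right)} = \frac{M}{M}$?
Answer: $13260$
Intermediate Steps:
$B{\left(M,p \right)} = 1$
$a = 780$ ($a = \left(-60\right) \left(-13\right) = 780$)
$A{\left(20,B{\left(3,-1 \right)} \right)} a = 17 \cdot 780 = 13260$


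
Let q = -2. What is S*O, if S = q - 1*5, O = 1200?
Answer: -8400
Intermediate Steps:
S = -7 (S = -2 - 1*5 = -2 - 5 = -7)
S*O = -7*1200 = -8400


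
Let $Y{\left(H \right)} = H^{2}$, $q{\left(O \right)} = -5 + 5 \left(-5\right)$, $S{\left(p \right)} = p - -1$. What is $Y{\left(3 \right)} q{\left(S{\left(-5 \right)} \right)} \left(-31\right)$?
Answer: $8370$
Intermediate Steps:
$S{\left(p \right)} = 1 + p$ ($S{\left(p \right)} = p + 1 = 1 + p$)
$q{\left(O \right)} = -30$ ($q{\left(O \right)} = -5 - 25 = -30$)
$Y{\left(3 \right)} q{\left(S{\left(-5 \right)} \right)} \left(-31\right) = 3^{2} \left(-30\right) \left(-31\right) = 9 \left(-30\right) \left(-31\right) = \left(-270\right) \left(-31\right) = 8370$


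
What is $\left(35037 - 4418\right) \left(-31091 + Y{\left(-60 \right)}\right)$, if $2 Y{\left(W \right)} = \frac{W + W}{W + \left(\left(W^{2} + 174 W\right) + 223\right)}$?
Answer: $- \frac{6356337434593}{6677} \approx -9.5197 \cdot 10^{8}$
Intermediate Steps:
$Y{\left(W \right)} = \frac{W}{223 + W^{2} + 175 W}$ ($Y{\left(W \right)} = \frac{\left(W + W\right) \frac{1}{W + \left(\left(W^{2} + 174 W\right) + 223\right)}}{2} = \frac{2 W \frac{1}{W + \left(223 + W^{2} + 174 W\right)}}{2} = \frac{2 W \frac{1}{223 + W^{2} + 175 W}}{2} = \frac{W}{223 + W^{2} + 175 W}$)
$\left(35037 - 4418\right) \left(-31091 + Y{\left(-60 \right)}\right) = \left(35037 - 4418\right) \left(-31091 - \frac{60}{223 + \left(-60\right)^{2} + 175 \left(-60\right)}\right) = 30619 \left(-31091 - \frac{60}{223 + 3600 - 10500}\right) = 30619 \left(-31091 - \frac{60}{-6677}\right) = 30619 \left(-31091 - - \frac{60}{6677}\right) = 30619 \left(-31091 + \frac{60}{6677}\right) = 30619 \left(- \frac{207594547}{6677}\right) = - \frac{6356337434593}{6677}$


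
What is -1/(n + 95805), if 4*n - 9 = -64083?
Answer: -2/159573 ≈ -1.2533e-5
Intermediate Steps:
n = -32037/2 (n = 9/4 + (¼)*(-64083) = 9/4 - 64083/4 = -32037/2 ≈ -16019.)
-1/(n + 95805) = -1/(-32037/2 + 95805) = -1/159573/2 = -1*2/159573 = -2/159573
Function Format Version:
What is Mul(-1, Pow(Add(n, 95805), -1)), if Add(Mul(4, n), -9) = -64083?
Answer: Rational(-2, 159573) ≈ -1.2533e-5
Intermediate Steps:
n = Rational(-32037, 2) (n = Add(Rational(9, 4), Mul(Rational(1, 4), -64083)) = Add(Rational(9, 4), Rational(-64083, 4)) = Rational(-32037, 2) ≈ -16019.)
Mul(-1, Pow(Add(n, 95805), -1)) = Mul(-1, Pow(Add(Rational(-32037, 2), 95805), -1)) = Mul(-1, Pow(Rational(159573, 2), -1)) = Mul(-1, Rational(2, 159573)) = Rational(-2, 159573)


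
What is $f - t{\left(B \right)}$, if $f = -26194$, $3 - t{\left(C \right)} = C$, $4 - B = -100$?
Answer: $-26093$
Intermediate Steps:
$B = 104$ ($B = 4 - -100 = 4 + 100 = 104$)
$t{\left(C \right)} = 3 - C$
$f - t{\left(B \right)} = -26194 - \left(3 - 104\right) = -26194 - -101 = -26194 + 101 = -26093$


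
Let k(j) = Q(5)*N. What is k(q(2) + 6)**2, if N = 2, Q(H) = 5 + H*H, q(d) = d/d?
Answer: 3600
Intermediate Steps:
q(d) = 1
Q(H) = 5 + H**2
k(j) = 60 (k(j) = (5 + 5**2)*2 = (5 + 25)*2 = 30*2 = 60)
k(q(2) + 6)**2 = 60**2 = 3600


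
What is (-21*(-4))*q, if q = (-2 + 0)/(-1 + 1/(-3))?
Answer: 126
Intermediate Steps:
q = 3/2 (q = -2/(-1 + 1*(-1/3)) = -2/(-1 - 1/3) = -2/(-4/3) = -3/4*(-2) = 3/2 ≈ 1.5000)
(-21*(-4))*q = -21*(-4)*(3/2) = 84*(3/2) = 126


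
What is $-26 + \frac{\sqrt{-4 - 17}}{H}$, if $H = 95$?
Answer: $-26 + \frac{i \sqrt{21}}{95} \approx -26.0 + 0.048238 i$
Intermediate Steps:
$-26 + \frac{\sqrt{-4 - 17}}{H} = -26 + \frac{\sqrt{-4 - 17}}{95} = -26 + \sqrt{-21} \cdot \frac{1}{95} = -26 + i \sqrt{21} \cdot \frac{1}{95} = -26 + \frac{i \sqrt{21}}{95}$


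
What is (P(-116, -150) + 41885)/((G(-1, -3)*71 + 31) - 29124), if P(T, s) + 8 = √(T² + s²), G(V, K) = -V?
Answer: -13959/9674 - √8989/14511 ≈ -1.4495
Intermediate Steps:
P(T, s) = -8 + √(T² + s²)
(P(-116, -150) + 41885)/((G(-1, -3)*71 + 31) - 29124) = ((-8 + √((-116)² + (-150)²)) + 41885)/((-1*(-1)*71 + 31) - 29124) = ((-8 + √(13456 + 22500)) + 41885)/((1*71 + 31) - 29124) = ((-8 + √35956) + 41885)/((71 + 31) - 29124) = ((-8 + 2*√8989) + 41885)/(102 - 29124) = (41877 + 2*√8989)/(-29022) = (41877 + 2*√8989)*(-1/29022) = -13959/9674 - √8989/14511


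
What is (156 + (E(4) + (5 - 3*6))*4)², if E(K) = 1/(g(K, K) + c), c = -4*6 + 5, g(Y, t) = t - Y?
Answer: 3888784/361 ≈ 10772.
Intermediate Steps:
c = -19 (c = -24 + 5 = -19)
E(K) = -1/19 (E(K) = 1/((K - K) - 19) = 1/(0 - 19) = 1/(-19) = -1/19)
(156 + (E(4) + (5 - 3*6))*4)² = (156 + (-1/19 + (5 - 3*6))*4)² = (156 + (-1/19 + (5 - 18))*4)² = (156 + (-1/19 - 13)*4)² = (156 - 248/19*4)² = (156 - 992/19)² = (1972/19)² = 3888784/361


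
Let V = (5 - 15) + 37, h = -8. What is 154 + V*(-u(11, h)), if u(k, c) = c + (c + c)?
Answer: 802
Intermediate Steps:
V = 27 (V = -10 + 37 = 27)
u(k, c) = 3*c (u(k, c) = c + 2*c = 3*c)
154 + V*(-u(11, h)) = 154 + 27*(-3*(-8)) = 154 + 27*(-1*(-24)) = 154 + 27*24 = 154 + 648 = 802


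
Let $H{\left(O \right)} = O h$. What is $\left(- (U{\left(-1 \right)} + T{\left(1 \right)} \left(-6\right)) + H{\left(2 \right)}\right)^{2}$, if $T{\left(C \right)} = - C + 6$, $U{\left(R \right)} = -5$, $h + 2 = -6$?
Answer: $361$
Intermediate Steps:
$h = -8$ ($h = -2 - 6 = -8$)
$H{\left(O \right)} = - 8 O$ ($H{\left(O \right)} = O \left(-8\right) = - 8 O$)
$T{\left(C \right)} = 6 - C$
$\left(- (U{\left(-1 \right)} + T{\left(1 \right)} \left(-6\right)) + H{\left(2 \right)}\right)^{2} = \left(- (-5 + \left(6 - 1\right) \left(-6\right)) - 16\right)^{2} = \left(- (-5 + 5 \left(-6\right)) - 16\right)^{2} = \left(- (-5 - 30) - 16\right)^{2} = \left(\left(-1\right) \left(-35\right) - 16\right)^{2} = \left(35 - 16\right)^{2} = 19^{2} = 361$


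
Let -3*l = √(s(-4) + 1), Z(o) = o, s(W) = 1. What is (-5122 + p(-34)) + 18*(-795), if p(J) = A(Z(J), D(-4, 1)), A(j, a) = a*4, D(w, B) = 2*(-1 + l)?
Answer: -19440 - 8*√2/3 ≈ -19444.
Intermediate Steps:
l = -√2/3 (l = -√(1 + 1)/3 = -√2/3 ≈ -0.47140)
D(w, B) = -2 - 2*√2/3 (D(w, B) = 2*(-1 - √2/3) = -2 - 2*√2/3)
A(j, a) = 4*a
p(J) = -8 - 8*√2/3 (p(J) = 4*(-2 - 2*√2/3) = -8 - 8*√2/3)
(-5122 + p(-34)) + 18*(-795) = (-5122 + (-8 - 8*√2/3)) + 18*(-795) = (-5130 - 8*√2/3) - 14310 = -19440 - 8*√2/3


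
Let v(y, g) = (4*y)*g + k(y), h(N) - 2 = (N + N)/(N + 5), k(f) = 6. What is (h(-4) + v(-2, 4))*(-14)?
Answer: 448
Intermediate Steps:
h(N) = 2 + 2*N/(5 + N) (h(N) = 2 + (N + N)/(N + 5) = 2 + (2*N)/(5 + N) = 2 + 2*N/(5 + N))
v(y, g) = 6 + 4*g*y (v(y, g) = (4*y)*g + 6 = 4*g*y + 6 = 6 + 4*g*y)
(h(-4) + v(-2, 4))*(-14) = (2*(5 + 2*(-4))/(5 - 4) + (6 + 4*4*(-2)))*(-14) = (2*(5 - 8)/1 + (6 - 32))*(-14) = (2*1*(-3) - 26)*(-14) = (-6 - 26)*(-14) = -32*(-14) = 448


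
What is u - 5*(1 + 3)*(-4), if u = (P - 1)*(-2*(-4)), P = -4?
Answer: 40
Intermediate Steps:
u = -40 (u = (-4 - 1)*(-2*(-4)) = -5*8 = -40)
u - 5*(1 + 3)*(-4) = -40 - 5*(1 + 3)*(-4) = -40 - 20*(-4) = -40 - 5*(-16) = -40 + 80 = 40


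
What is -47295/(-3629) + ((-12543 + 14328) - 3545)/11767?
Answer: 550133225/42702443 ≈ 12.883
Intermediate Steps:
-47295/(-3629) + ((-12543 + 14328) - 3545)/11767 = -47295*(-1/3629) + (1785 - 3545)*(1/11767) = 47295/3629 - 1760*1/11767 = 47295/3629 - 1760/11767 = 550133225/42702443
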